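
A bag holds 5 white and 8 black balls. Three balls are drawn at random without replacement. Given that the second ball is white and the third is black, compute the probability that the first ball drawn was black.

P(first=black and the second ball is white and the third is black) = (8/13)·(5/12)·(7/11) = 70/429.
P(E) = Σ over first color = 40/429 + 70/429 = 10/39.
By Bayes, P(first=black | E) = 70/429 / 10/39 = 7/11 ≈ 0.6364.

7/11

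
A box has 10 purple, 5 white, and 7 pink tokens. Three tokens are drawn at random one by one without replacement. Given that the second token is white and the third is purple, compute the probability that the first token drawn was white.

1/5

P(first=white and the second token is white and the third is purple) = (5/22)·(4/21)·(10/20) = 5/231.
P(E) = Σ over first color = 15/308 + 5/231 + 5/132 = 25/231.
By Bayes, P(first=white | E) = 5/231 / 25/231 = 1/5 ≈ 0.2000.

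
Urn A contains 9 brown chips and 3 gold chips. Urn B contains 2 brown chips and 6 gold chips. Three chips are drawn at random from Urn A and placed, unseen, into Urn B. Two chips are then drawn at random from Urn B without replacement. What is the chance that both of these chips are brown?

Condition on how many of the transferred chips are brown (from Urn A: 9 brown of 12; then Urn B has 11 total).
  0 brown: C(9,0)C(3,3)/C(12,3) = 1/220; then P = C(2,2)/C(11,2) = 1/55
  1 brown: C(9,1)C(3,2)/C(12,3) = 27/220; then P = C(3,2)/C(11,2) = 3/55
  2 brown: C(9,2)C(3,1)/C(12,3) = 27/55; then P = C(4,2)/C(11,2) = 6/55
  3 brown: C(9,3)C(3,0)/C(12,3) = 21/55; then P = C(5,2)/C(11,2) = 2/11
P(both brown) = 157/1210 ≈ 0.1298.

157/1210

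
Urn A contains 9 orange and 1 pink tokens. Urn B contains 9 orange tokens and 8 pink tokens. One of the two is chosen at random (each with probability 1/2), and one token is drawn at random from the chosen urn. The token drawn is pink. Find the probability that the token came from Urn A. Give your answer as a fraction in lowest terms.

P(pink | Urn A) = 1/10; P(pink | Urn B) = 8/17.
P(pink) = 1/2·1/10 + 1/2·8/17 = 97/340.
By Bayes' rule, P(Urn A | pink) = 1/20 / 97/340 = 17/97 ≈ 0.1753.

17/97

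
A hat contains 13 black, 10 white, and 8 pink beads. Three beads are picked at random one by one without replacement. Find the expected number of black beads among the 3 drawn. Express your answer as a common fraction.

39/31

By linearity of expectation, E[X] = Σ P(draw i is black); by symmetry each draw (even without replacement) has P(black) = 13/31.
E[X] = 3 · 13/31 = 39/31 ≈ 1.2581.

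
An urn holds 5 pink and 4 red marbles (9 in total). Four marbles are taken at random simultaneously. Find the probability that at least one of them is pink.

125/126

Use the complement: P(at least one pink) = 1 − P(no pink).
P(none) = C(4,4)/C(9,4) = 1/126.
So P = 1 − 1/126 = 125/126 ≈ 0.9921.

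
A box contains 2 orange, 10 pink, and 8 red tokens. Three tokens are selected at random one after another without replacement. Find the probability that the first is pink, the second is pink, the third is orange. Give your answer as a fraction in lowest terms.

1/38

Multiply the conditional probability of each draw in order, without replacement, so each draw removes one from its color and from the total.
P = (10/20) · (9/19) · (2/18) = 1/38 ≈ 0.0263.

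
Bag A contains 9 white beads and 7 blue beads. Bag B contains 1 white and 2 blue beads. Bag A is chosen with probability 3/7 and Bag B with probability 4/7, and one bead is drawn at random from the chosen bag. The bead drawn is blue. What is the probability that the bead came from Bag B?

P(blue | Bag A) = 7/16; P(blue | Bag B) = 2/3.
P(blue) = 3/7·7/16 + 4/7·2/3 = 191/336.
By Bayes' rule, P(Bag B | blue) = 8/21 / 191/336 = 128/191 ≈ 0.6702.

128/191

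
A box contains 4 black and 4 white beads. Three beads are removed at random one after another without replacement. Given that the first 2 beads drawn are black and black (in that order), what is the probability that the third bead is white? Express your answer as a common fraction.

2/3

After removing 2 black, the box has 4 white out of 6 remaining.
P(third is white | given) = 4/6 = 2/3 ≈ 0.6667.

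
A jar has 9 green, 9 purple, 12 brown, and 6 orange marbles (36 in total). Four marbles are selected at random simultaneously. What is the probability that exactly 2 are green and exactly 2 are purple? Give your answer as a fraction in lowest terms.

144/6545

Unordered draws without replacement: count favorable combinations over C(36,4).
Favorable = C(9,2) · C(9,2) · C(12,0) · C(6,0) = 1296; total = C(36,4) = 58905.
P = 1296/58905 = 144/6545 ≈ 0.0220.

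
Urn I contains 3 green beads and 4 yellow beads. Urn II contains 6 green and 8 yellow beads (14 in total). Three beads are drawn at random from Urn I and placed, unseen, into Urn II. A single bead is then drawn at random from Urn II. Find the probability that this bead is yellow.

4/7

Condition on how many of the transferred beads are yellow (from Urn I: 4 yellow of 7; then Urn II has 17 total).
  0 yellow: C(4,0)C(3,3)/C(7,3) = 1/35; then P = 8/17
  1 yellow: C(4,1)C(3,2)/C(7,3) = 12/35; then P = 9/17
  2 yellow: C(4,2)C(3,1)/C(7,3) = 18/35; then P = 10/17
  3 yellow: C(4,3)C(3,0)/C(7,3) = 4/35; then P = 11/17
P(yellow from Urn II) = 4/7 ≈ 0.5714.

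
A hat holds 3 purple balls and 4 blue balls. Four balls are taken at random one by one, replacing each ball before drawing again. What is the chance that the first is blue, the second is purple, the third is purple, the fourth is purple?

Multiply the conditional probability of each draw in order, with replacement (the composition resets each draw).
P = (4/7) · (3/7) · (3/7) · (3/7) = 108/2401 ≈ 0.0450.

108/2401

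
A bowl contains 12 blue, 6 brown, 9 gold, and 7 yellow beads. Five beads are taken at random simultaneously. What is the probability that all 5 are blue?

3/1054

Unordered draws without replacement: count favorable combinations over C(34,5).
Favorable = C(12,5) · C(6,0) · C(9,0) · C(7,0) = 792; total = C(34,5) = 278256.
P = 792/278256 = 3/1054 ≈ 0.0028.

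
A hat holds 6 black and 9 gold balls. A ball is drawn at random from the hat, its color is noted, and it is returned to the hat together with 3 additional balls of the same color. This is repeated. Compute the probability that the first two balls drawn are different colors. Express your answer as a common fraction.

2/5

Either black then gold, or gold then black; after the first draw the total is 18.
P = (6/15)·(9/18) + (9/15)·(6/18) = 2/5 ≈ 0.4000.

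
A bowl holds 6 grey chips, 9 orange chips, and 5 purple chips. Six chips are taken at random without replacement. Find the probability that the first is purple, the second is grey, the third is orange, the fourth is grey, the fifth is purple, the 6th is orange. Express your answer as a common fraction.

1/646

Multiply the conditional probability of each draw in order, without replacement, so each draw removes one from its color and from the total.
P = (5/20) · (6/19) · (9/18) · (5/17) · (4/16) · (8/15) = 1/646 ≈ 0.0015.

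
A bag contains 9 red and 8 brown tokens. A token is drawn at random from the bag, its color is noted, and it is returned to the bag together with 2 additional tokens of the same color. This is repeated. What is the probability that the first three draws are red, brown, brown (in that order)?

240/2261

Track the composition after each reinforcement of +2.
P = (9/17) · (8/19) · (10/21) = 240/2261 ≈ 0.1061.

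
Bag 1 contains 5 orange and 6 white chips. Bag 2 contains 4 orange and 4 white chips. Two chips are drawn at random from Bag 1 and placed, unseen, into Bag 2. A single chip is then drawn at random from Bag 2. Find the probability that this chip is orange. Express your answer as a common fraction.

Condition on how many of the transferred chips are orange (from Bag 1: 5 orange of 11; then Bag 2 has 10 total).
  0 orange: C(5,0)C(6,2)/C(11,2) = 3/11; then P = 4/10
  1 orange: C(5,1)C(6,1)/C(11,2) = 6/11; then P = 5/10
  2 orange: C(5,2)C(6,0)/C(11,2) = 2/11; then P = 6/10
P(orange from Bag 2) = 27/55 ≈ 0.4909.

27/55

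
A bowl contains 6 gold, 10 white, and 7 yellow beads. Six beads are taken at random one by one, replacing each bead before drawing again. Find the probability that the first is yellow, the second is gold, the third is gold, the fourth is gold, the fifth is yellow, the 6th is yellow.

Multiply the conditional probability of each draw in order, with replacement (the composition resets each draw).
P = (7/23) · (6/23) · (6/23) · (6/23) · (7/23) · (7/23) = 74088/148035889 ≈ 0.0005.

74088/148035889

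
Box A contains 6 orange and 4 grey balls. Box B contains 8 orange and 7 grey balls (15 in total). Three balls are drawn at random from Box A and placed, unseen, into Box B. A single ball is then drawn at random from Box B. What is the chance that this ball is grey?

41/90

Condition on how many of the transferred balls are grey (from Box A: 4 grey of 10; then Box B has 18 total).
  0 grey: C(4,0)C(6,3)/C(10,3) = 1/6; then P = 7/18
  1 grey: C(4,1)C(6,2)/C(10,3) = 1/2; then P = 8/18
  2 grey: C(4,2)C(6,1)/C(10,3) = 3/10; then P = 9/18
  3 grey: C(4,3)C(6,0)/C(10,3) = 1/30; then P = 10/18
P(grey from Box B) = 41/90 ≈ 0.4556.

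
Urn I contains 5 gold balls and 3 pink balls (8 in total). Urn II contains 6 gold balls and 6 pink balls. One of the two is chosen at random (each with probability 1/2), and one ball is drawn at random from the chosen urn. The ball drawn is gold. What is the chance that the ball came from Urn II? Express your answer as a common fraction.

P(gold | Urn I) = 5/8; P(gold | Urn II) = 1/2.
P(gold) = 1/2·5/8 + 1/2·1/2 = 9/16.
By Bayes' rule, P(Urn II | gold) = 1/4 / 9/16 = 4/9 ≈ 0.4444.

4/9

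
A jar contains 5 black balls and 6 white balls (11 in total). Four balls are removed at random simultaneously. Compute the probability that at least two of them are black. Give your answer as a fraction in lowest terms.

43/66

Sum the hypergeometric tail for j = 2,…,4 black balls.
Favorable = C(5,2)·C(6,2) + C(5,3)·C(6,1) + C(5,4)·C(6,0) = 215; total = C(11,4) = 330.
P = 215/330 = 43/66 ≈ 0.6515.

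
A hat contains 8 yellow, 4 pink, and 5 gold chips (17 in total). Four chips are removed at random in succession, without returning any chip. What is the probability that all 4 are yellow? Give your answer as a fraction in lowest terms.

Unordered draws without replacement: count favorable combinations over C(17,4).
Favorable = C(8,4) · C(4,0) · C(5,0) = 70; total = C(17,4) = 2380.
P = 70/2380 = 1/34 ≈ 0.0294.

1/34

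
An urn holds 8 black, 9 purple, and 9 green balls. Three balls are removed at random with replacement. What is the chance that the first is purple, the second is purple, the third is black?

81/2197

Multiply the conditional probability of each draw in order, with replacement (the composition resets each draw).
P = (9/26) · (9/26) · (8/26) = 81/2197 ≈ 0.0369.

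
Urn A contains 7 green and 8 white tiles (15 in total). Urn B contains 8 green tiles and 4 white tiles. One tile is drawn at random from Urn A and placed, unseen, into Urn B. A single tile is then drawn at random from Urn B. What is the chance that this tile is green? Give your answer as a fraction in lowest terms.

Condition on how many of the transferred tiles are green (from Urn A: 7 green of 15; then Urn B has 13 total).
  0 green: C(7,0)C(8,1)/C(15,1) = 8/15; then P = 8/13
  1 green: C(7,1)C(8,0)/C(15,1) = 7/15; then P = 9/13
P(green from Urn B) = 127/195 ≈ 0.6513.

127/195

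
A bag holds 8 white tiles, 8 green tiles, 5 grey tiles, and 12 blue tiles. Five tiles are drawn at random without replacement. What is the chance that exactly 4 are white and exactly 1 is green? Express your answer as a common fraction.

Unordered draws without replacement: count favorable combinations over C(33,5).
Favorable = C(8,4) · C(8,1) · C(5,0) · C(12,0) = 560; total = C(33,5) = 237336.
P = 560/237336 = 70/29667 ≈ 0.0024.

70/29667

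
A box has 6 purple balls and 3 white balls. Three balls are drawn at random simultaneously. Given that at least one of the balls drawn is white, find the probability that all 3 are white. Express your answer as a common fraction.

P(all 3 white) = C(3,3)/C(9,3) = 1/84; P(at least one white) = 1 − C(6,3)/C(9,3) = 16/21.
Since 'all 3 white' ⊆ 'at least one white', P(all 3 | at least one) = 1/84 / 16/21 = 1/64 ≈ 0.0156.

1/64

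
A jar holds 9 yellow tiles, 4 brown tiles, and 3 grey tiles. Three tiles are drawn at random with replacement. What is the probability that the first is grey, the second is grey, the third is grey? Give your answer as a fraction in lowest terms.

27/4096

Multiply the conditional probability of each draw in order, with replacement (the composition resets each draw).
P = (3/16) · (3/16) · (3/16) = 27/4096 ≈ 0.0066.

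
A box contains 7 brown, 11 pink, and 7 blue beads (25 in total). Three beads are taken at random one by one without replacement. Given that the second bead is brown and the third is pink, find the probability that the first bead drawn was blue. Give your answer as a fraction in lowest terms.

P(first=blue and the second bead is brown and the third is pink) = (7/25)·(7/24)·(11/23) = 539/13800.
P(E) = Σ over first color = 77/2300 + 77/1380 + 539/13800 = 77/600.
By Bayes, P(first=blue | E) = 539/13800 / 77/600 = 7/23 ≈ 0.3043.

7/23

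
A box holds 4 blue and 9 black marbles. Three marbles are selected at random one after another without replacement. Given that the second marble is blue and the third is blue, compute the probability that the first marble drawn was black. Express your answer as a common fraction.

9/11

P(first=black and the second marble is blue and the third is blue) = (9/13)·(4/12)·(3/11) = 9/143.
P(E) = Σ over first color = 2/143 + 9/143 = 1/13.
By Bayes, P(first=black | E) = 9/143 / 1/13 = 9/11 ≈ 0.8182.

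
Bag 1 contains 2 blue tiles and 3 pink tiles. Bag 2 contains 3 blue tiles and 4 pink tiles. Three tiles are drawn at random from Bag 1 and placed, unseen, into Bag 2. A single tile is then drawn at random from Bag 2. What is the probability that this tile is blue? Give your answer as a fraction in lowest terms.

21/50

Condition on how many of the transferred tiles are blue (from Bag 1: 2 blue of 5; then Bag 2 has 10 total).
  0 blue: C(2,0)C(3,3)/C(5,3) = 1/10; then P = 3/10
  1 blue: C(2,1)C(3,2)/C(5,3) = 3/5; then P = 4/10
  2 blue: C(2,2)C(3,1)/C(5,3) = 3/10; then P = 5/10
P(blue from Bag 2) = 21/50 ≈ 0.4200.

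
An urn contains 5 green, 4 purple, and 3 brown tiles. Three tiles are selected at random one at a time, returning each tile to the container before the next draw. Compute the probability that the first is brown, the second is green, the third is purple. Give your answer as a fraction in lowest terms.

Multiply the conditional probability of each draw in order, with replacement (the composition resets each draw).
P = (3/12) · (5/12) · (4/12) = 5/144 ≈ 0.0347.

5/144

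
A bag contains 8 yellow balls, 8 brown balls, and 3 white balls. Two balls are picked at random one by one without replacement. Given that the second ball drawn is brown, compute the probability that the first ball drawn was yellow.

P(first=yellow and the second ball drawn is brown) = (8/19)·(8/18) = 32/171.
P(the second ball drawn is brown) = Σ over first color = 32/171 + 28/171 + 4/57 = 8/19.
By Bayes, P(first=yellow | the second ball drawn is brown) = 32/171 / 8/19 = 4/9 ≈ 0.4444.

4/9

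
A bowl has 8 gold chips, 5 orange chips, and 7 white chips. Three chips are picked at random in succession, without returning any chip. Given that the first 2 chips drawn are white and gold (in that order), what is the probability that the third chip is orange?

5/18

After removing 1 gold, 1 white, the bowl has 5 orange out of 18 remaining.
P(third is orange | given) = 5/18 ≈ 0.2778.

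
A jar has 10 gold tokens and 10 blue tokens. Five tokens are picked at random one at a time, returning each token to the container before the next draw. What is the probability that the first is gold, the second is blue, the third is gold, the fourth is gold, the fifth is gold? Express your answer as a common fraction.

Multiply the conditional probability of each draw in order, with replacement (the composition resets each draw).
P = (10/20) · (10/20) · (10/20) · (10/20) · (10/20) = 1/32 ≈ 0.0312.

1/32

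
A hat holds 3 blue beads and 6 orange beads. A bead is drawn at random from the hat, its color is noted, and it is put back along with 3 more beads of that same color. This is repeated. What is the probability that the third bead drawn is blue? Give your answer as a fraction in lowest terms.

Sum over the four possibilities for the first two draws (blue/not-blue each), tracking how the blue count and total change by +3 per draw.
P(third is blue) = 1/3 ≈ 0.3333. (In a Pólya urn every draw has the same marginal probability 3/9.)

1/3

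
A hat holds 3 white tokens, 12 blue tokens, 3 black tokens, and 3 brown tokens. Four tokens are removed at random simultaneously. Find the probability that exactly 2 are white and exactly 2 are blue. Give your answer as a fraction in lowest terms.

22/665

Unordered draws without replacement: count favorable combinations over C(21,4).
Favorable = C(3,2) · C(12,2) · C(3,0) · C(3,0) = 198; total = C(21,4) = 5985.
P = 198/5985 = 22/665 ≈ 0.0331.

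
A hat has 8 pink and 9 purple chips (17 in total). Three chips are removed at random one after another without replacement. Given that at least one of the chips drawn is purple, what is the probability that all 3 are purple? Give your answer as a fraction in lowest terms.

P(all 3 purple) = C(9,3)/C(17,3) = 21/170; P(at least one purple) = 1 − C(8,3)/C(17,3) = 78/85.
Since 'all 3 purple' ⊆ 'at least one purple', P(all 3 | at least one) = 21/170 / 78/85 = 7/52 ≈ 0.1346.

7/52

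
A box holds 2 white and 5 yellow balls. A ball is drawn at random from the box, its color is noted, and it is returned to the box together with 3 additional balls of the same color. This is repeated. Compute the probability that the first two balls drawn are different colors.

Either white then yellow, or yellow then white; after the first draw the total is 10.
P = (2/7)·(5/10) + (5/7)·(2/10) = 2/7 ≈ 0.2857.

2/7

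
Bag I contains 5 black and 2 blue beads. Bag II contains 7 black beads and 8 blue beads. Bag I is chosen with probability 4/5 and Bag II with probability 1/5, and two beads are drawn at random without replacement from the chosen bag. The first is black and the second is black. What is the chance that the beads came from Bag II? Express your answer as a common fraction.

21/221

P(E | Bag I) = 10/21; P(E | Bag II) = 1/5.
P(E) = 4/5·10/21 + 1/5·1/5 = 221/525.
By Bayes' rule, P(Bag II | E) = 1/25 / 221/525 = 21/221 ≈ 0.0950.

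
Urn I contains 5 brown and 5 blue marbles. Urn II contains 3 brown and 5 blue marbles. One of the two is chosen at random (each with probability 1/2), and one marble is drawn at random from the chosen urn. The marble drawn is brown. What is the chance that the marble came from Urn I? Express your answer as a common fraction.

P(brown | Urn I) = 1/2; P(brown | Urn II) = 3/8.
P(brown) = 1/2·1/2 + 1/2·3/8 = 7/16.
By Bayes' rule, P(Urn I | brown) = 1/4 / 7/16 = 4/7 ≈ 0.5714.

4/7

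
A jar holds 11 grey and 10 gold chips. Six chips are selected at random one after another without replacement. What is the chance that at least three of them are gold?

2861/4522

Sum the hypergeometric tail for j = 3,…,6 gold chips.
Favorable = C(10,3)·C(11,3) + C(10,4)·C(11,2) + C(10,5)·C(11,1) + C(10,6)·C(11,0) = 34332; total = C(21,6) = 54264.
P = 34332/54264 = 2861/4522 ≈ 0.6327.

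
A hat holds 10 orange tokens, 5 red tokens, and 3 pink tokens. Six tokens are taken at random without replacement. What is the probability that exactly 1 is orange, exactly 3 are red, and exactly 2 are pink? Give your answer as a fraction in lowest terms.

25/1547

Unordered draws without replacement: count favorable combinations over C(18,6).
Favorable = C(10,1) · C(5,3) · C(3,2) = 300; total = C(18,6) = 18564.
P = 300/18564 = 25/1547 ≈ 0.0162.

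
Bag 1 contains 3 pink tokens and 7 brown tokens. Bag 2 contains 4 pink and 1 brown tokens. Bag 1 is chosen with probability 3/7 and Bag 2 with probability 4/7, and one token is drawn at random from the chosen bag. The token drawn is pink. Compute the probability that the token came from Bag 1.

P(pink | Bag 1) = 3/10; P(pink | Bag 2) = 4/5.
P(pink) = 3/7·3/10 + 4/7·4/5 = 41/70.
By Bayes' rule, P(Bag 1 | pink) = 9/70 / 41/70 = 9/41 ≈ 0.2195.

9/41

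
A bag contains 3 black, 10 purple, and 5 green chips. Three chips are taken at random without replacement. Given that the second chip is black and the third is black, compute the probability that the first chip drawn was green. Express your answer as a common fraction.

P(first=green and the second chip is black and the third is black) = (5/18)·(3/17)·(2/16) = 5/816.
P(E) = Σ over first color = 1/816 + 5/408 + 5/816 = 1/51.
By Bayes, P(first=green | E) = 5/816 / 1/51 = 5/16 ≈ 0.3125.

5/16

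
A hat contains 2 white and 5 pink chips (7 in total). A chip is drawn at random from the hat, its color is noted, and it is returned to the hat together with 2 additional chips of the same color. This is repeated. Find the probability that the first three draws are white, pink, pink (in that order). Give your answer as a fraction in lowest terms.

Track the composition after each reinforcement of +2.
P = (2/7) · (5/9) · (7/11) = 10/99 ≈ 0.1010.

10/99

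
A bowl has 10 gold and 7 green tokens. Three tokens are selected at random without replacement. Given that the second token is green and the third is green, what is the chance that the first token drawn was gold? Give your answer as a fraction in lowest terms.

2/3

P(first=gold and the second token is green and the third is green) = (10/17)·(7/16)·(6/15) = 7/68.
P(E) = Σ over first color = 7/68 + 7/136 = 21/136.
By Bayes, P(first=gold | E) = 7/68 / 21/136 = 2/3 ≈ 0.6667.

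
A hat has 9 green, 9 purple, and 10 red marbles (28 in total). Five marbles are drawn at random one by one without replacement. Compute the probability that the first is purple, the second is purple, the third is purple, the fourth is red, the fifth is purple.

1/390

Multiply the conditional probability of each draw in order, without replacement, so each draw removes one from its color and from the total.
P = (9/28) · (8/27) · (7/26) · (10/25) · (6/24) = 1/390 ≈ 0.0026.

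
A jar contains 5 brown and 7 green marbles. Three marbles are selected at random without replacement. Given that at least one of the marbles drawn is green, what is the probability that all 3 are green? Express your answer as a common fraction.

1/6

P(all 3 green) = C(7,3)/C(12,3) = 7/44; P(at least one green) = 1 − C(5,3)/C(12,3) = 21/22.
Since 'all 3 green' ⊆ 'at least one green', P(all 3 | at least one) = 7/44 / 21/22 = 1/6 ≈ 0.1667.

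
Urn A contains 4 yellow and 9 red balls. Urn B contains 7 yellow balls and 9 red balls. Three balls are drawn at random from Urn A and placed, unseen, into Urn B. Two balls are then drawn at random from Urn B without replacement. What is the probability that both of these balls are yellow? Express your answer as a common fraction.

Condition on how many of the transferred balls are yellow (from Urn A: 4 yellow of 13; then Urn B has 19 total).
  0 yellow: C(4,0)C(9,3)/C(13,3) = 42/143; then P = C(7,2)/C(19,2) = 7/57
  1 yellow: C(4,1)C(9,2)/C(13,3) = 72/143; then P = C(8,2)/C(19,2) = 28/171
  2 yellow: C(4,2)C(9,1)/C(13,3) = 27/143; then P = C(9,2)/C(19,2) = 4/19
  3 yellow: C(4,3)C(9,0)/C(13,3) = 2/143; then P = C(10,2)/C(19,2) = 5/19
P(both yellow) = 40/247 ≈ 0.1619.

40/247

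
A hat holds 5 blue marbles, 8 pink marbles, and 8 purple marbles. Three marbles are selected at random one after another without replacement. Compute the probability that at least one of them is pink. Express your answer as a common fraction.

522/665

Use the complement: P(at least one pink) = 1 − P(no pink).
P(none) = C(13,3)/C(21,3) = 286/1330.
So P = 1 − 286/1330 = 522/665 ≈ 0.7850.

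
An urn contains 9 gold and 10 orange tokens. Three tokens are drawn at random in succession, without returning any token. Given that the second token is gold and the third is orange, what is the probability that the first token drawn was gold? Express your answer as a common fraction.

8/17

P(first=gold and the second token is gold and the third is orange) = (9/19)·(8/18)·(10/17) = 40/323.
P(E) = Σ over first color = 40/323 + 45/323 = 5/19.
By Bayes, P(first=gold | E) = 40/323 / 5/19 = 8/17 ≈ 0.4706.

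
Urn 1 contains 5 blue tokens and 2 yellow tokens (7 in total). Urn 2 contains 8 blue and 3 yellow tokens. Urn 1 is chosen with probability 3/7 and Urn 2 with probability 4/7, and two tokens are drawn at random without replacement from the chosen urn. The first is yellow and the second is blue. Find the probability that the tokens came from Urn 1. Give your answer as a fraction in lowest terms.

P(E | Urn 1) = 5/21; P(E | Urn 2) = 12/55.
P(E) = 3/7·5/21 + 4/7·12/55 = 611/2695.
By Bayes' rule, P(Urn 1 | E) = 5/49 / 611/2695 = 275/611 ≈ 0.4501.

275/611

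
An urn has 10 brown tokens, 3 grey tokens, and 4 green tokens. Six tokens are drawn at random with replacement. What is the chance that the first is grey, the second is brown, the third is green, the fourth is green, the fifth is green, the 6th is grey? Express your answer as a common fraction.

5760/24137569

Multiply the conditional probability of each draw in order, with replacement (the composition resets each draw).
P = (3/17) · (10/17) · (4/17) · (4/17) · (4/17) · (3/17) = 5760/24137569 ≈ 0.0002.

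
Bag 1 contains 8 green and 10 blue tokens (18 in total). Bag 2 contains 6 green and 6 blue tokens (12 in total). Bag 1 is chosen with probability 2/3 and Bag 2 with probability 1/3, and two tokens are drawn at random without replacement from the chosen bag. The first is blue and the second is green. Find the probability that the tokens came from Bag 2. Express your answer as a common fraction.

459/1339

P(E | Bag 1) = 40/153; P(E | Bag 2) = 3/11.
P(E) = 2/3·40/153 + 1/3·3/11 = 1339/5049.
By Bayes' rule, P(Bag 2 | E) = 1/11 / 1339/5049 = 459/1339 ≈ 0.3428.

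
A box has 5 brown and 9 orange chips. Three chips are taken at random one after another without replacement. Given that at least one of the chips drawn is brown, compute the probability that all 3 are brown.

1/28

P(all 3 brown) = C(5,3)/C(14,3) = 5/182; P(at least one brown) = 1 − C(9,3)/C(14,3) = 10/13.
Since 'all 3 brown' ⊆ 'at least one brown', P(all 3 | at least one) = 5/182 / 10/13 = 1/28 ≈ 0.0357.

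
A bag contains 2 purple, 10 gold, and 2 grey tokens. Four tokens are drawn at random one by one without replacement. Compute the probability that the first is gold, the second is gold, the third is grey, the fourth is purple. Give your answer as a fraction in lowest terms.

Multiply the conditional probability of each draw in order, without replacement, so each draw removes one from its color and from the total.
P = (10/14) · (9/13) · (2/12) · (2/11) = 15/1001 ≈ 0.0150.

15/1001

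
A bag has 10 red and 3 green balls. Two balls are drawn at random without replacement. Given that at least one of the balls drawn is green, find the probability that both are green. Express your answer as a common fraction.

1/11

P(both green) = C(3,2)/C(13,2) = 1/26; P(at least one green) = 1 − C(10,2)/C(13,2) = 11/26.
Since 'both green' ⊆ 'at least one green', P(both | at least one) = 1/26 / 11/26 = 1/11 ≈ 0.0909.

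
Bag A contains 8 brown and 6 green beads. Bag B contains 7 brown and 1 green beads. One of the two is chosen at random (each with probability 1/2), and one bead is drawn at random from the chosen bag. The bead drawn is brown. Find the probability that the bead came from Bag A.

32/81

P(brown | Bag A) = 4/7; P(brown | Bag B) = 7/8.
P(brown) = 1/2·4/7 + 1/2·7/8 = 81/112.
By Bayes' rule, P(Bag A | brown) = 2/7 / 81/112 = 32/81 ≈ 0.3951.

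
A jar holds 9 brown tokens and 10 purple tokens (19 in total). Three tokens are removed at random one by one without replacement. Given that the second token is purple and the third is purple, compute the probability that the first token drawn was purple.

8/17

P(first=purple and the second token is purple and the third is purple) = (10/19)·(9/18)·(8/17) = 40/323.
P(E) = Σ over first color = 45/323 + 40/323 = 5/19.
By Bayes, P(first=purple | E) = 40/323 / 5/19 = 8/17 ≈ 0.4706.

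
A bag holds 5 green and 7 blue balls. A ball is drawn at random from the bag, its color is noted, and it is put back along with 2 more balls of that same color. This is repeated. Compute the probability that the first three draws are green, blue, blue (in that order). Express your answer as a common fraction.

15/128

Track the composition after each reinforcement of +2.
P = (5/12) · (7/14) · (9/16) = 15/128 ≈ 0.1172.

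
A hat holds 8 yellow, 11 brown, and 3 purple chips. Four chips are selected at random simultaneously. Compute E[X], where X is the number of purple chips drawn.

6/11

By linearity of expectation, E[X] = Σ P(draw i is purple); by symmetry each draw (even without replacement) has P(purple) = 3/22.
E[X] = 4 · 3/22 = 6/11 ≈ 0.5455.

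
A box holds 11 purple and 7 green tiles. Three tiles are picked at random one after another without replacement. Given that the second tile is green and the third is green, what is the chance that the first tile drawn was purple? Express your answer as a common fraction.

11/16

P(first=purple and the second tile is green and the third is green) = (11/18)·(7/17)·(6/16) = 77/816.
P(E) = Σ over first color = 77/816 + 35/816 = 7/51.
By Bayes, P(first=purple | E) = 77/816 / 7/51 = 11/16 ≈ 0.6875.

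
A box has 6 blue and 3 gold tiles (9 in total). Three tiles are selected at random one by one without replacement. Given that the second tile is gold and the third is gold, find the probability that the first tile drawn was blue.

6/7

P(first=blue and the second tile is gold and the third is gold) = (6/9)·(3/8)·(2/7) = 1/14.
P(E) = Σ over first color = 1/14 + 1/84 = 1/12.
By Bayes, P(first=blue | E) = 1/14 / 1/12 = 6/7 ≈ 0.8571.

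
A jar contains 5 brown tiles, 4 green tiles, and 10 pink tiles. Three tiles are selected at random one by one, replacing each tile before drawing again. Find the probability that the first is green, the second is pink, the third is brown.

Multiply the conditional probability of each draw in order, with replacement (the composition resets each draw).
P = (4/19) · (10/19) · (5/19) = 200/6859 ≈ 0.0292.

200/6859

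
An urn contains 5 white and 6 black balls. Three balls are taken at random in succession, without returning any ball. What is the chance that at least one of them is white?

29/33

Use the complement: P(at least one white) = 1 − P(no white).
P(none) = C(6,3)/C(11,3) = 20/165.
So P = 1 − 20/165 = 29/33 ≈ 0.8788.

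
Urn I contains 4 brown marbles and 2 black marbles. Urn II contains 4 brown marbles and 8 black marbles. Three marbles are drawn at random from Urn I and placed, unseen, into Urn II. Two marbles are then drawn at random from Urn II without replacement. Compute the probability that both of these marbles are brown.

76/525

Condition on how many of the transferred marbles are brown (from Urn I: 4 brown of 6; then Urn II has 15 total).
  1 brown: C(4,1)C(2,2)/C(6,3) = 1/5; then P = C(5,2)/C(15,2) = 2/21
  2 brown: C(4,2)C(2,1)/C(6,3) = 3/5; then P = C(6,2)/C(15,2) = 1/7
  3 brown: C(4,3)C(2,0)/C(6,3) = 1/5; then P = C(7,2)/C(15,2) = 1/5
P(both brown) = 76/525 ≈ 0.1448.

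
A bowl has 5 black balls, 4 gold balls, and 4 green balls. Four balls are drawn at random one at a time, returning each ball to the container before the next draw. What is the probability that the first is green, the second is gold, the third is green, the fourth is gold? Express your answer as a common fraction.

256/28561

Multiply the conditional probability of each draw in order, with replacement (the composition resets each draw).
P = (4/13) · (4/13) · (4/13) · (4/13) = 256/28561 ≈ 0.0090.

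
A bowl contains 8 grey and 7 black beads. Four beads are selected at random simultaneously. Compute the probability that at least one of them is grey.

38/39

Use the complement: P(at least one grey) = 1 − P(no grey).
P(none) = C(7,4)/C(15,4) = 35/1365.
So P = 1 − 35/1365 = 38/39 ≈ 0.9744.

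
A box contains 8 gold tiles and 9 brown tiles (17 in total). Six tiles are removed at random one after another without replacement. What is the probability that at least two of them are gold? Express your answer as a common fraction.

31/34

Sum the hypergeometric tail for j = 2,…,6 gold tiles.
Favorable = C(8,2)·C(9,4) + C(8,3)·C(9,3) + C(8,4)·C(9,2) + C(8,5)·C(9,1) + C(8,6)·C(9,0) = 11284; total = C(17,6) = 12376.
P = 11284/12376 = 31/34 ≈ 0.9118.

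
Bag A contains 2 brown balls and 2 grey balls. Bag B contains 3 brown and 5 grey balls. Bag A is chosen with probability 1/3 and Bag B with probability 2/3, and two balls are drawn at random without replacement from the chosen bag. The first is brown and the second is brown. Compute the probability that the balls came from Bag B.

P(E | Bag A) = 1/6; P(E | Bag B) = 3/28.
P(E) = 1/3·1/6 + 2/3·3/28 = 8/63.
By Bayes' rule, P(Bag B | E) = 1/14 / 8/63 = 9/16 ≈ 0.5625.

9/16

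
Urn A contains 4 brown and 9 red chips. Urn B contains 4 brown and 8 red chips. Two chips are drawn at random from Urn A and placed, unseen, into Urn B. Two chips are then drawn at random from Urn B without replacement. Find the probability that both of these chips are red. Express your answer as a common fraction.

514/1183

Condition on how many of the transferred chips are red (from Urn A: 9 red of 13; then Urn B has 14 total).
  0 red: C(9,0)C(4,2)/C(13,2) = 1/13; then P = C(8,2)/C(14,2) = 4/13
  1 red: C(9,1)C(4,1)/C(13,2) = 6/13; then P = C(9,2)/C(14,2) = 36/91
  2 red: C(9,2)C(4,0)/C(13,2) = 6/13; then P = C(10,2)/C(14,2) = 45/91
P(both red) = 514/1183 ≈ 0.4345.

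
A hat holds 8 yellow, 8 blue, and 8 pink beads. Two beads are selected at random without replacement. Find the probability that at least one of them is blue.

Use the complement: P(at least one blue) = 1 − P(no blue).
P(none) = C(16,2)/C(24,2) = 120/276.
So P = 1 − 120/276 = 13/23 ≈ 0.5652.

13/23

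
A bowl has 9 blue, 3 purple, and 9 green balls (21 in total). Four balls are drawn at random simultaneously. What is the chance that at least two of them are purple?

53/665

Sum the hypergeometric tail for j = 2,…,3 purple balls.
Favorable = C(3,2)·C(18,2) + C(3,3)·C(18,1) = 477; total = C(21,4) = 5985.
P = 477/5985 = 53/665 ≈ 0.0797.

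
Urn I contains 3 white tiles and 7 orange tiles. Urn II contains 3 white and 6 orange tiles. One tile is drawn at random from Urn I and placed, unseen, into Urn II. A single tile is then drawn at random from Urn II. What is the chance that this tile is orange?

67/100

Condition on how many of the transferred tiles are orange (from Urn I: 7 orange of 10; then Urn II has 10 total).
  0 orange: C(7,0)C(3,1)/C(10,1) = 3/10; then P = 6/10
  1 orange: C(7,1)C(3,0)/C(10,1) = 7/10; then P = 7/10
P(orange from Urn II) = 67/100 ≈ 0.6700.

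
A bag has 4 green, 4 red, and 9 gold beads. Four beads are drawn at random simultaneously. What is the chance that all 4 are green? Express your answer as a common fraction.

1/2380

Unordered draws without replacement: count favorable combinations over C(17,4).
Favorable = C(4,4) · C(4,0) · C(9,0) = 1; total = C(17,4) = 2380.
P = 1/2380 = 1/2380 ≈ 0.0004.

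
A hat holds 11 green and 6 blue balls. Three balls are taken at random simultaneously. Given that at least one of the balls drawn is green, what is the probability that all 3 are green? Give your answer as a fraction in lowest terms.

P(all 3 green) = C(11,3)/C(17,3) = 33/136; P(at least one green) = 1 − C(6,3)/C(17,3) = 33/34.
Since 'all 3 green' ⊆ 'at least one green', P(all 3 | at least one) = 33/136 / 33/34 = 1/4 ≈ 0.2500.

1/4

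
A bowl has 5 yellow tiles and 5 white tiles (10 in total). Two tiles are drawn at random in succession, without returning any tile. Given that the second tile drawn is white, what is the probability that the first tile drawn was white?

P(first=white and the second tile drawn is white) = (5/10)·(4/9) = 2/9.
P(the second tile drawn is white) = Σ over first color = 5/18 + 2/9 = 1/2.
By Bayes, P(first=white | the second tile drawn is white) = 2/9 / 1/2 = 4/9 ≈ 0.4444.

4/9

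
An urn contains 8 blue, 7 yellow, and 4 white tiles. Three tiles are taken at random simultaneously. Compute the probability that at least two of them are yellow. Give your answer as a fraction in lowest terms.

Sum the hypergeometric tail for j = 2,…,3 yellow tiles.
Favorable = C(7,2)·C(12,1) + C(7,3)·C(12,0) = 287; total = C(19,3) = 969.
P = 287/969 = 287/969 ≈ 0.2962.

287/969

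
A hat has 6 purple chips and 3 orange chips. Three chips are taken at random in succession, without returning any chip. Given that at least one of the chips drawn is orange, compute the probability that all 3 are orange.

1/64

P(all 3 orange) = C(3,3)/C(9,3) = 1/84; P(at least one orange) = 1 − C(6,3)/C(9,3) = 16/21.
Since 'all 3 orange' ⊆ 'at least one orange', P(all 3 | at least one) = 1/84 / 16/21 = 1/64 ≈ 0.0156.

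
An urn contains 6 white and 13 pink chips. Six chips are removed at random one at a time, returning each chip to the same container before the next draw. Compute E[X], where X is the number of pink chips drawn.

By linearity of expectation, E[X] = Σ P(draw i is pink); each independent draw has P(pink) = 13/19.
E[X] = 6 · 13/19 = 78/19 ≈ 4.1053.

78/19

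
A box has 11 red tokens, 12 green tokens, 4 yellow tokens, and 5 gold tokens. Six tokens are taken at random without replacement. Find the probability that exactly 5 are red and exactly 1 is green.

11/1798

Unordered draws without replacement: count favorable combinations over C(32,6).
Favorable = C(11,5) · C(12,1) · C(4,0) · C(5,0) = 5544; total = C(32,6) = 906192.
P = 5544/906192 = 11/1798 ≈ 0.0061.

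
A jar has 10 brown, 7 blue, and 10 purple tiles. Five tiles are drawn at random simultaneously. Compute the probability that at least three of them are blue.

Sum the hypergeometric tail for j = 3,…,5 blue tiles.
Favorable = C(7,3)·C(20,2) + C(7,4)·C(20,1) + C(7,5)·C(20,0) = 7371; total = C(27,5) = 80730.
P = 7371/80730 = 21/230 ≈ 0.0913.

21/230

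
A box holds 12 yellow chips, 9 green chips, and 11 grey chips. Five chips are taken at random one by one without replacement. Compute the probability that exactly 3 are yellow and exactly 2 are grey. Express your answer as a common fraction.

Unordered draws without replacement: count favorable combinations over C(32,5).
Favorable = C(12,3) · C(9,0) · C(11,2) = 12100; total = C(32,5) = 201376.
P = 12100/201376 = 3025/50344 ≈ 0.0601.

3025/50344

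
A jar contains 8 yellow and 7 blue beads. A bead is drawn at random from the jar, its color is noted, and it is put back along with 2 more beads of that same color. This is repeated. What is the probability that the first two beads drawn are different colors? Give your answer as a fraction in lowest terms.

Either yellow then blue, or blue then yellow; after the first draw the total is 17.
P = (8/15)·(7/17) + (7/15)·(8/17) = 112/255 ≈ 0.4392.

112/255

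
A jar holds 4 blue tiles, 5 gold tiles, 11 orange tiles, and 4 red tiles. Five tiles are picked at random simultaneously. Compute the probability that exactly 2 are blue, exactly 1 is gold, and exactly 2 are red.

15/3542

Unordered draws without replacement: count favorable combinations over C(24,5).
Favorable = C(4,2) · C(5,1) · C(11,0) · C(4,2) = 180; total = C(24,5) = 42504.
P = 180/42504 = 15/3542 ≈ 0.0042.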